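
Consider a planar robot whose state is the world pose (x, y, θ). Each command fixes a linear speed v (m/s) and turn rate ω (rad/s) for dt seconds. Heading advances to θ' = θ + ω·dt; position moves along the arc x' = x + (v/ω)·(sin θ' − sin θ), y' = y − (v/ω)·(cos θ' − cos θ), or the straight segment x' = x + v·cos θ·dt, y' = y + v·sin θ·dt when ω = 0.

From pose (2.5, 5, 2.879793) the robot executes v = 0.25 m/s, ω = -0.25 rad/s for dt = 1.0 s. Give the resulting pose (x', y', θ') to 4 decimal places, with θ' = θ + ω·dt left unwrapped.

(2.2691, 5.0941, 2.6298)

θ' = 2.8798 + -0.25·1.0 = 2.6298
R = v/ω = 0.25/-0.25 = -1.0000
x' = 2.5 + -1.0000·(sin 2.6298 − sin 2.8798) = 2.2691
y' = 5 − -1.0000·(cos 2.6298 − cos 2.8798) = 5.0941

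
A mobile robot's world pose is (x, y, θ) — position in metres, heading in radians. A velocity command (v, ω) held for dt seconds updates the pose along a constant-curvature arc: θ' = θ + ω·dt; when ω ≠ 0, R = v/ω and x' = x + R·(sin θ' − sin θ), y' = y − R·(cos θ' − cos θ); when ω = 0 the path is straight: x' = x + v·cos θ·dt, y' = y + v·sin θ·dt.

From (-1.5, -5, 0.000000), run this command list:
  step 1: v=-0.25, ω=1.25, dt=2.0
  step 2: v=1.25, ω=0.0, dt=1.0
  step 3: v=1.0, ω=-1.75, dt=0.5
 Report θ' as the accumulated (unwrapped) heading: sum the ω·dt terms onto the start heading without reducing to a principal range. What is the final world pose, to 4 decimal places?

(-2.8497, -4.1853, 1.6250)

step 1: θ'=2.5000 (R=-0.2000) → pose (-1.6197, -5.3602, 2.5000)
step 2: θ'=2.5000 (straight) → pose (-2.6211, -4.6121, 2.5000)
step 3: θ'=1.6250 (R=-0.5714) → pose (-2.8497, -4.1853, 1.6250)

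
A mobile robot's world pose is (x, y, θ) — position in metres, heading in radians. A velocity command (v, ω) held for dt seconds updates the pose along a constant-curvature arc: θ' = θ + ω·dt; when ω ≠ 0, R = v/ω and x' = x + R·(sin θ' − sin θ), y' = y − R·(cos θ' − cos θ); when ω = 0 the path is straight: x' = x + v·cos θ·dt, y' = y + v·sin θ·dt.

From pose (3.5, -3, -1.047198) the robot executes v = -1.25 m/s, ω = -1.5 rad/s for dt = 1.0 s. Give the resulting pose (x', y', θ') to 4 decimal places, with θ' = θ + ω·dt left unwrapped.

(3.7550, -1.8929, -2.5472)

θ' = -1.0472 + -1.5·1.0 = -2.5472
R = v/ω = -1.25/-1.5 = 0.8333
x' = 3.5 + 0.8333·(sin -2.5472 − sin -1.0472) = 3.7550
y' = -3 − 0.8333·(cos -2.5472 − cos -1.0472) = -1.8929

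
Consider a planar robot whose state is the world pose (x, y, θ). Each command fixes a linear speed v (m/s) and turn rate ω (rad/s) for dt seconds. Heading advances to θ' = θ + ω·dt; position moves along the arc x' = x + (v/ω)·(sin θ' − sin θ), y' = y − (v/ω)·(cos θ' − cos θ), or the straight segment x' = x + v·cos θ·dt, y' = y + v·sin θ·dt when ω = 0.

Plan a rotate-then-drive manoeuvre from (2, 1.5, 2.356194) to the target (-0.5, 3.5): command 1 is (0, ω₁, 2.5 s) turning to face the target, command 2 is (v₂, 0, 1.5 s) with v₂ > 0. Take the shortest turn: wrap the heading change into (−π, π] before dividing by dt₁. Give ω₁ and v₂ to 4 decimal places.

heading to target = atan2(3.5−1.5, -0.5−2) = 2.4669
Δθ = wrap(2.4669 − 2.3562) = 0.1107; ω₁ = Δθ/dt₁ = 0.0443
distance = √((-0.5−2)² + (3.5−1.5)²) = 3.2016; v₂ = distance/dt₂ = 2.1344

ω₁ = 0.0443, v₂ = 2.1344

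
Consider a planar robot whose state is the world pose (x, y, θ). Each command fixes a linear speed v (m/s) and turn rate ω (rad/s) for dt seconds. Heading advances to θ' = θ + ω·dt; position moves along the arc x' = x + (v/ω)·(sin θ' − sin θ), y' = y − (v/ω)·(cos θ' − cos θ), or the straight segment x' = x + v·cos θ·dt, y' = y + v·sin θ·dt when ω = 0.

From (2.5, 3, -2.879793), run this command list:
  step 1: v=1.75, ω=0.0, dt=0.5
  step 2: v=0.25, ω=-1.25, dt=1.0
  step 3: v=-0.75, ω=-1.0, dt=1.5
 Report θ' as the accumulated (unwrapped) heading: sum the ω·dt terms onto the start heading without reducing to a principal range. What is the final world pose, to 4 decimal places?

step 1: θ'=-2.8798 (straight) → pose (1.6548, 2.7735, -2.8798)
step 2: θ'=-4.1298 (R=-0.2000) → pose (1.4360, 2.8567, -4.1298)
step 3: θ'=-5.6298 (R=0.7500) → pose (1.2657, 1.8485, -5.6298)

(1.2657, 1.8485, -5.6298)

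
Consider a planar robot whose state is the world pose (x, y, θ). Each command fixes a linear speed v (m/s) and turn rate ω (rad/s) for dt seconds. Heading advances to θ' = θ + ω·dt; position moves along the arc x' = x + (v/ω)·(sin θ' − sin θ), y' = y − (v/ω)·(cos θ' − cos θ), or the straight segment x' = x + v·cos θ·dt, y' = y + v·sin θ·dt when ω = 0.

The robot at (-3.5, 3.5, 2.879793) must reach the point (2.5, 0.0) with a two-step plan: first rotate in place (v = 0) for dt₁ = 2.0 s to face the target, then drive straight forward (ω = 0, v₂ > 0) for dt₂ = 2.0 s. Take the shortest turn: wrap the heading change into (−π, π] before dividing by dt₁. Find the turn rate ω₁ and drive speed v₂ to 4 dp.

heading to target = atan2(0−3.5, 2.5−-3.5) = -0.5281
Δθ = wrap(-0.5281 − 2.8798) = 2.8753; ω₁ = Δθ/dt₁ = 1.4377
distance = √((2.5−-3.5)² + (0−3.5)²) = 6.9462; v₂ = distance/dt₂ = 3.4731

ω₁ = 1.4377, v₂ = 3.4731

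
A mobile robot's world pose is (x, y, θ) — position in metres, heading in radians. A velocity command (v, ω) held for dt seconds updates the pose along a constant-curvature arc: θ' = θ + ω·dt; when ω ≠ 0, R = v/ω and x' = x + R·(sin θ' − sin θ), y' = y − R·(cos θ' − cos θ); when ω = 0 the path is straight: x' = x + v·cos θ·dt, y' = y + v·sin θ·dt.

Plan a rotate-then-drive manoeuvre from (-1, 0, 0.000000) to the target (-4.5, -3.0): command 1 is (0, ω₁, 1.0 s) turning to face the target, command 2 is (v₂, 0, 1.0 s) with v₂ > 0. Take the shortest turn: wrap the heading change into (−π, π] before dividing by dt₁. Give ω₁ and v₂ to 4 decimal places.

heading to target = atan2(-3−0, -4.5−-1) = -2.4330
Δθ = wrap(-2.4330 − 0.0000) = -2.4330; ω₁ = Δθ/dt₁ = -2.4330
distance = √((-4.5−-1)² + (-3−0)²) = 4.6098; v₂ = distance/dt₂ = 4.6098

ω₁ = -2.4330, v₂ = 4.6098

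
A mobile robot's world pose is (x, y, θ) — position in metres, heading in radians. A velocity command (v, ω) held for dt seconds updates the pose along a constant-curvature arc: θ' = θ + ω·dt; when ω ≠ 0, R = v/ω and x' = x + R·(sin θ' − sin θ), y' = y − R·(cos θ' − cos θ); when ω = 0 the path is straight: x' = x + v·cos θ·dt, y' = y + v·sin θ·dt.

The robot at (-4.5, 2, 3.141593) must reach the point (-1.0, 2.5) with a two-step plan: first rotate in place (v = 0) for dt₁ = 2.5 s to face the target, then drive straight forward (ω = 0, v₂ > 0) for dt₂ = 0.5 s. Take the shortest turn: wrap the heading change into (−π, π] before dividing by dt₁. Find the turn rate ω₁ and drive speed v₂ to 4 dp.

heading to target = atan2(2.5−2, -1−-4.5) = 0.1419
Δθ = wrap(0.1419 − 3.1416) = -2.9997; ω₁ = Δθ/dt₁ = -1.1999
distance = √((-1−-4.5)² + (2.5−2)²) = 3.5355; v₂ = distance/dt₂ = 7.0711

ω₁ = -1.1999, v₂ = 7.0711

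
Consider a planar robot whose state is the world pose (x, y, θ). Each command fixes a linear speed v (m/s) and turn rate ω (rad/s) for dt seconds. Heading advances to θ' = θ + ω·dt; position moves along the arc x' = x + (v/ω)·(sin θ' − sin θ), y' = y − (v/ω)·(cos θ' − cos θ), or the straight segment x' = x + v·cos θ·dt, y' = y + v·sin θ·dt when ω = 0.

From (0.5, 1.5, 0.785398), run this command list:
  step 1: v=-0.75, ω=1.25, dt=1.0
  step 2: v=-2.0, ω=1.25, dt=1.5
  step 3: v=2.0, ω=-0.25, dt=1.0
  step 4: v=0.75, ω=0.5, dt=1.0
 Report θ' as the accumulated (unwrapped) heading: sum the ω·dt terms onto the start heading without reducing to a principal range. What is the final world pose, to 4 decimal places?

(0.8018, -1.3396, 4.1604)

step 1: θ'=2.0354 (R=-0.6000) → pose (0.3879, 0.8069, 2.0354)
step 2: θ'=3.9104 (R=-1.6000) → pose (2.9307, 0.3738, 3.9104)
step 3: θ'=3.6604 (R=-8.0000) → pose (1.3352, -0.8235, 3.6604)
step 4: θ'=4.1604 (R=1.5000) → pose (0.8018, -1.3396, 4.1604)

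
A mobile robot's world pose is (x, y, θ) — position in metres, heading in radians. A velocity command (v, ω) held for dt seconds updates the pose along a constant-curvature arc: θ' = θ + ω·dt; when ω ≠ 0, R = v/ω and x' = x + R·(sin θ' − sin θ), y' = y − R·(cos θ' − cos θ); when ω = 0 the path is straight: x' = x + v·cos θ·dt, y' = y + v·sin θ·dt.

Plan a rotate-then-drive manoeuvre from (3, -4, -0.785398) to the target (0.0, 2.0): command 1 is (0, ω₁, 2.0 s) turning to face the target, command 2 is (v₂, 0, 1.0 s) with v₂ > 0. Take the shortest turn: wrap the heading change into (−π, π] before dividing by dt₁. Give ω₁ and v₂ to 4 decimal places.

ω₁ = 1.4099, v₂ = 6.7082

heading to target = atan2(2−-4, 0−3) = 2.0344
Δθ = wrap(2.0344 − -0.7854) = 2.8198; ω₁ = Δθ/dt₁ = 1.4099
distance = √((0−3)² + (2−-4)²) = 6.7082; v₂ = distance/dt₂ = 6.7082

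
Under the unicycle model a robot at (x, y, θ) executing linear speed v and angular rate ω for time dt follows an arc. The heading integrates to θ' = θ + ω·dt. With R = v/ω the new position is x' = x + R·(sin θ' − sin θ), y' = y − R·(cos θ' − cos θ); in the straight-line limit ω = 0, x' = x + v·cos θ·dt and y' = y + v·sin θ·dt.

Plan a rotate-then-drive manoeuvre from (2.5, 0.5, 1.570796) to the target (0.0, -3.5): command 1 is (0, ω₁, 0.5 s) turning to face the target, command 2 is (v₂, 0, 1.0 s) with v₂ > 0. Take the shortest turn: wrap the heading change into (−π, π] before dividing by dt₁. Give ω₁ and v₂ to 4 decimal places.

heading to target = atan2(-3.5−0.5, 0−2.5) = -2.1294
Δθ = wrap(-2.1294 − 1.5708) = 2.5830; ω₁ = Δθ/dt₁ = 5.1660
distance = √((0−2.5)² + (-3.5−0.5)²) = 4.7170; v₂ = distance/dt₂ = 4.7170

ω₁ = 5.1660, v₂ = 4.7170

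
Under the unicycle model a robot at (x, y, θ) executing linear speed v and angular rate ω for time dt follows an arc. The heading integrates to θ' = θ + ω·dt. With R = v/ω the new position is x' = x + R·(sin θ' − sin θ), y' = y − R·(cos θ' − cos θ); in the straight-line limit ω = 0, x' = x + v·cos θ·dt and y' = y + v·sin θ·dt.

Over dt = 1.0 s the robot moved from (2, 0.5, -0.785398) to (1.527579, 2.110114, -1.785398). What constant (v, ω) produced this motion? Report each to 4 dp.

v = -1.7500, ω = -1.0000

Δθ = -1.785398 − -0.785398 = -1.000000
ω = Δθ/dt = -1.000000/1.0 = -1.0000
R = −Δy/(cos θ' − cos θ) = 1.7500
v = R·ω = 1.7500·-1.0000 = -1.7500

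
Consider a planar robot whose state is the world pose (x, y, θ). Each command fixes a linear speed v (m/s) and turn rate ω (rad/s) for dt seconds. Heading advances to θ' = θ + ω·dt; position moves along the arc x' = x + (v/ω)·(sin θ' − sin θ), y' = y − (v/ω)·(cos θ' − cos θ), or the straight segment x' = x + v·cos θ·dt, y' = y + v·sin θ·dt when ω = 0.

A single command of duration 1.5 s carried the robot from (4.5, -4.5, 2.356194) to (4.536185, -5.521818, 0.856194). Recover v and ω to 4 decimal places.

v = -0.7500, ω = -1.0000

Δθ = 0.856194 − 2.356194 = -1.500000
ω = Δθ/dt = -1.500000/1.5 = -1.0000
R = −Δy/(cos θ' − cos θ) = 0.7500
v = R·ω = 0.7500·-1.0000 = -0.7500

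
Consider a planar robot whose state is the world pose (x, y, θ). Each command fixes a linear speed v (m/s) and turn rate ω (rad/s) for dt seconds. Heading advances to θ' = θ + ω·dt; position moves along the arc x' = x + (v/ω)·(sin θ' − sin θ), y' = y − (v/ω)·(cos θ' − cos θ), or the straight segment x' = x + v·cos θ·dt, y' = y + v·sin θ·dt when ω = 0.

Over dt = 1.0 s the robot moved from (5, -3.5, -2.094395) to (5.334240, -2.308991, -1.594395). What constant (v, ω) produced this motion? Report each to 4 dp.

Δθ = -1.594395 − -2.094395 = 0.500000
ω = Δθ/dt = 0.500000/1.0 = 0.5000
R = −Δy/(cos θ' − cos θ) = -2.5000
v = R·ω = -2.5000·0.5000 = -1.2500

v = -1.2500, ω = 0.5000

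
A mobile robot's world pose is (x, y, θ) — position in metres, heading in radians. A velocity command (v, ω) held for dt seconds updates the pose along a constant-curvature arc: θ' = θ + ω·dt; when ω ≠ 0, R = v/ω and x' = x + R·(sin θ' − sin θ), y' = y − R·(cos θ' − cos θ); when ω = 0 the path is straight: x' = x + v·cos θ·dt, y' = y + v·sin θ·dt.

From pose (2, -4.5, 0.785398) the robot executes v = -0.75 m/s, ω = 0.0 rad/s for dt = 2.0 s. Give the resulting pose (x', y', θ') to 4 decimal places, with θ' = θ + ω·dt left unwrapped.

θ' = 0.7854 + 0.0·2.0 = 0.7854
ω = 0 → straight: x' = 2 + -0.75·cos(0.7854)·2.0 = 0.9393
y' = -4.5 + -0.75·sin(0.7854)·2.0 = -5.5607

(0.9393, -5.5607, 0.7854)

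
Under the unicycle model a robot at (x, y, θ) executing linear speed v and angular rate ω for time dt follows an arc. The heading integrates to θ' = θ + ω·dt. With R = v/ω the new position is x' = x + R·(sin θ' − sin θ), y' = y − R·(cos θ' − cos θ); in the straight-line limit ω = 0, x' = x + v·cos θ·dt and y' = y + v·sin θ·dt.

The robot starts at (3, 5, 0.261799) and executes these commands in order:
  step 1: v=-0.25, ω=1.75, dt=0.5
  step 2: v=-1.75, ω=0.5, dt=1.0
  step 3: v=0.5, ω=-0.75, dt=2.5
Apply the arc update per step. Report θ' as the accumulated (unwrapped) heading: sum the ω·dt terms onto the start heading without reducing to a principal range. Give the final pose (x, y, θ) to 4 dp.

step 1: θ'=1.1368 (R=-0.1429) → pose (2.9074, 4.9221, 1.1368)
step 2: θ'=1.6368 (R=-3.5000) → pose (2.5905, 3.2195, 1.6368)
step 3: θ'=-0.2382 (R=-0.6667) → pose (3.4130, 3.9113, -0.2382)

(3.4130, 3.9113, -0.2382)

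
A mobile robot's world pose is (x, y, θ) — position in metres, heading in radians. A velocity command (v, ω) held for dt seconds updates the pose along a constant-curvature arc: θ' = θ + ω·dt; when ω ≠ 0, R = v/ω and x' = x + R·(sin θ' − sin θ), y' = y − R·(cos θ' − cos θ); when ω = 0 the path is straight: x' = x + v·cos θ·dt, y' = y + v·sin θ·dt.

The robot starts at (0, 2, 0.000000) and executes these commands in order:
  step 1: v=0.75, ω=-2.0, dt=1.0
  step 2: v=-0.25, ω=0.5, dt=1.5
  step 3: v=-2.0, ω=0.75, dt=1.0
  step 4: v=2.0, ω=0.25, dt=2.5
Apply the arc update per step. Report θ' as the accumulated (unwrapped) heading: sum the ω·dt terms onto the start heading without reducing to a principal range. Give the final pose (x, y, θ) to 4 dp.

(3.9415, 2.4171, 0.1250)

step 1: θ'=-2.0000 (R=-0.3750) → pose (0.3410, 1.4689, -2.0000)
step 2: θ'=-1.2500 (R=-0.5000) → pose (0.3608, 1.8347, -1.2500)
step 3: θ'=-0.5000 (R=-2.6667) → pose (-0.8913, 3.3340, -0.5000)
step 4: θ'=0.1250 (R=8.0000) → pose (3.9415, 2.4171, 0.1250)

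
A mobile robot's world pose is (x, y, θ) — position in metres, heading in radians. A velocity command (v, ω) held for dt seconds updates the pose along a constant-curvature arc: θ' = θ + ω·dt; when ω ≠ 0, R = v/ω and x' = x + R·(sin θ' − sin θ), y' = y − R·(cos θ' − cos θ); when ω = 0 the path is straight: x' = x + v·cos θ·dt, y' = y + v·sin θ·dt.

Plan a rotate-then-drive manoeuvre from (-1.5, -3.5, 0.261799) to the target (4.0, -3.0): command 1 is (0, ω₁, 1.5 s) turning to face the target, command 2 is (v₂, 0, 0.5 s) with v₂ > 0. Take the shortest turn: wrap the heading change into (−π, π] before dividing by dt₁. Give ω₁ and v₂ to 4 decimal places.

heading to target = atan2(-3−-3.5, 4−-1.5) = 0.0907
Δθ = wrap(0.0907 − 0.2618) = -0.1711; ω₁ = Δθ/dt₁ = -0.1141
distance = √((4−-1.5)² + (-3−-3.5)²) = 5.5227; v₂ = distance/dt₂ = 11.0454

ω₁ = -0.1141, v₂ = 11.0454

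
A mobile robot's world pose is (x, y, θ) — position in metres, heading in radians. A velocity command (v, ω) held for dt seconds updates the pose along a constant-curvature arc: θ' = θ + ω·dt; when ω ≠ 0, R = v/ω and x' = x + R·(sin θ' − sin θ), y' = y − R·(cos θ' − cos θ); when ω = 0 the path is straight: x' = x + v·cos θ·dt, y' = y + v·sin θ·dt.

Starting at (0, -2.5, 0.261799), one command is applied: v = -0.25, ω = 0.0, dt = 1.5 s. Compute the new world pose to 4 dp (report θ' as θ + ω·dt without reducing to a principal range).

(-0.3622, -2.5971, 0.2618)

θ' = 0.2618 + 0.0·1.5 = 0.2618
ω = 0 → straight: x' = 0 + -0.25·cos(0.2618)·1.5 = -0.3622
y' = -2.5 + -0.25·sin(0.2618)·1.5 = -2.5971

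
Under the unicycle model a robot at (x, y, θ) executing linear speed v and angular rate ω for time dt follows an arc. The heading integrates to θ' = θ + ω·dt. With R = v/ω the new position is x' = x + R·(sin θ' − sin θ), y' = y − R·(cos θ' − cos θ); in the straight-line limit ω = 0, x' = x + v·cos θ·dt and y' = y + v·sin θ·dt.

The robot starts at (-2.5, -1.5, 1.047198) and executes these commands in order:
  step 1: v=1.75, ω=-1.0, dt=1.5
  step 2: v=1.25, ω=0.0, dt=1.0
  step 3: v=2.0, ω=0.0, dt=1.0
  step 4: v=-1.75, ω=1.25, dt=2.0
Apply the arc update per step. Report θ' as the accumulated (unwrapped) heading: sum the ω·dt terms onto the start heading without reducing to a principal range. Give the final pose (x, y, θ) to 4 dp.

step 1: θ'=-0.4528 (R=-1.7500) → pose (-0.2189, -0.8014, -0.4528)
step 2: θ'=-0.4528 (straight) → pose (0.9052, -1.3482, -0.4528)
step 3: θ'=-0.4528 (straight) → pose (2.7036, -2.2232, -0.4528)
step 4: θ'=2.0472 (R=-1.4000) → pose (0.8470, -4.1241, 2.0472)

(0.8470, -4.1241, 2.0472)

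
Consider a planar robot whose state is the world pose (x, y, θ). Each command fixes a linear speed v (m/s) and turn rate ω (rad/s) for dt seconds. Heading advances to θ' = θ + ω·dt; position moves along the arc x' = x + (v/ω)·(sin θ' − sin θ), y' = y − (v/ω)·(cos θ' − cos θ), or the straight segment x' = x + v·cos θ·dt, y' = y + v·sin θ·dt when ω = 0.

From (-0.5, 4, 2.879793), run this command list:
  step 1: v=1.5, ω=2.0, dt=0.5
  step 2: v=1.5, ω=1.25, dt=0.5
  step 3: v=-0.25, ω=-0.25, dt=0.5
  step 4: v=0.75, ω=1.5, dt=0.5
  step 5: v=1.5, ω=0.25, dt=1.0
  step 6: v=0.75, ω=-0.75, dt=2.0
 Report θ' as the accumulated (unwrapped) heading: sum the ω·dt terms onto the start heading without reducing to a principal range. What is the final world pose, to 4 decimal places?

(-0.8569, 0.3045, 3.8798)

step 1: θ'=3.8798 (R=0.7500) → pose (-1.1988, 3.8303, 3.8798)
step 2: θ'=4.5048 (R=1.2000) → pose (-1.5655, 3.1900, 4.5048)
step 3: θ'=4.3798 (R=1.0000) → pose (-1.5322, 3.3104, 4.3798)
step 4: θ'=5.1298 (R=0.5000) → pose (-1.5167, 2.9445, 5.1298)
step 5: θ'=5.3798 (R=6.0000) → pose (-0.7444, 1.6631, 5.3798)
step 6: θ'=3.8798 (R=-1.0000) → pose (-0.8569, 0.3045, 3.8798)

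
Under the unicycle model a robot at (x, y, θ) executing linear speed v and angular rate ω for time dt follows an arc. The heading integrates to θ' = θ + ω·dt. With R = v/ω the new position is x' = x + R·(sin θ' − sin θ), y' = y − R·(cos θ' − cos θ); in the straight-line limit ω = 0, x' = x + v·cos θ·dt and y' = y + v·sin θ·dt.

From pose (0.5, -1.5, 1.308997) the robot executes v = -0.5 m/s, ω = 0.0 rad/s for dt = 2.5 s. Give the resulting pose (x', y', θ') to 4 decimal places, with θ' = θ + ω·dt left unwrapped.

(0.1765, -2.7074, 1.3090)

θ' = 1.3090 + 0.0·2.5 = 1.3090
ω = 0 → straight: x' = 0.5 + -0.5·cos(1.3090)·2.5 = 0.1765
y' = -1.5 + -0.5·sin(1.3090)·2.5 = -2.7074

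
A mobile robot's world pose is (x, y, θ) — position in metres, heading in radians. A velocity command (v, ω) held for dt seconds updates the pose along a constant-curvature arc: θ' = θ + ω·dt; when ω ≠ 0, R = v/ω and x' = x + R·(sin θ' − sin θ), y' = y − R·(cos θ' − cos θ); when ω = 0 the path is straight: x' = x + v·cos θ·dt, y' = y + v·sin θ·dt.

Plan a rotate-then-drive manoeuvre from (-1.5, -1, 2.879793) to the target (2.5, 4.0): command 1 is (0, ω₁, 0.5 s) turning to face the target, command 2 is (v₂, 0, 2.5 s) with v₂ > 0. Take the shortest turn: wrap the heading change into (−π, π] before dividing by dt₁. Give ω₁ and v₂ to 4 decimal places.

heading to target = atan2(4−-1, 2.5−-1.5) = 0.8961
Δθ = wrap(0.8961 − 2.8798) = -1.9837; ω₁ = Δθ/dt₁ = -3.9675
distance = √((2.5−-1.5)² + (4−-1)²) = 6.4031; v₂ = distance/dt₂ = 2.5612

ω₁ = -3.9675, v₂ = 2.5612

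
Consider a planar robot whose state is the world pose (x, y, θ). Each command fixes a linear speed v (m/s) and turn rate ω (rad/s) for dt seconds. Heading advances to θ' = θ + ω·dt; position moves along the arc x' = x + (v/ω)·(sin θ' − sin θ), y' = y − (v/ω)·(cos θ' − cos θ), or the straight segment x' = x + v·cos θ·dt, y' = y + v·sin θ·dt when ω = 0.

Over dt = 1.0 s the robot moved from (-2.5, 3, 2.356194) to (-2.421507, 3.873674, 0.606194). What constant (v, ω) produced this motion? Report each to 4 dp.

Δθ = 0.606194 − 2.356194 = -1.750000
ω = Δθ/dt = -1.750000/1.0 = -1.7500
R = −Δy/(cos θ' − cos θ) = -0.5714
v = R·ω = -0.5714·-1.7500 = 1.0000

v = 1.0000, ω = -1.7500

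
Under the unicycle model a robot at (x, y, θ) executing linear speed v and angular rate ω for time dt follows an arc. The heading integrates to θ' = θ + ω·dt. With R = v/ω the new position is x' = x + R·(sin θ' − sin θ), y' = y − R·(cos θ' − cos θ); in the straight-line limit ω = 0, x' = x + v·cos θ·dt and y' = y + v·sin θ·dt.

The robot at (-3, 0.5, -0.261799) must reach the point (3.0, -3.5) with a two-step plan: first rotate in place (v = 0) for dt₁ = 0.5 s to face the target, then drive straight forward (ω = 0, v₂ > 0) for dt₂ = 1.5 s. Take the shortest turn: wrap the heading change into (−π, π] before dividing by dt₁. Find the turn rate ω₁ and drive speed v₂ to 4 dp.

heading to target = atan2(-3.5−0.5, 3−-3) = -0.5880
Δθ = wrap(-0.5880 − -0.2618) = -0.3262; ω₁ = Δθ/dt₁ = -0.6524
distance = √((3−-3)² + (-3.5−0.5)²) = 7.2111; v₂ = distance/dt₂ = 4.8074

ω₁ = -0.6524, v₂ = 4.8074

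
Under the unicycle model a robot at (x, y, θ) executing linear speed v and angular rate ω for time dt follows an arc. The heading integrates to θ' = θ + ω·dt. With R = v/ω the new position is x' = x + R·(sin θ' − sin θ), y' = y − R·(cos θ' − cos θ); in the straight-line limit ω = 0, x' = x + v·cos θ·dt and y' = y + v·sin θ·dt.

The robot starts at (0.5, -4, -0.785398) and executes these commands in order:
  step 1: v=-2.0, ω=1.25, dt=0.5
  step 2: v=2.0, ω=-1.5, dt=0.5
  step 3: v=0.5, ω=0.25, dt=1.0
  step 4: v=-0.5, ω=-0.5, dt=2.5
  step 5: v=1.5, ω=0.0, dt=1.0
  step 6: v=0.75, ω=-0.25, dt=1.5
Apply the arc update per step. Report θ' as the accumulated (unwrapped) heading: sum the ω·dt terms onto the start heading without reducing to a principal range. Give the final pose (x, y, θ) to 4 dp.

(-0.5749, -5.6609, -2.2854)

step 1: θ'=-0.1604 (R=-1.6000) → pose (-0.3758, -3.5519, -0.1604)
step 2: θ'=-0.9104 (R=-1.3333) → pose (0.4642, -4.0502, -0.9104)
step 3: θ'=-0.6604 (R=2.0000) → pose (0.8168, -4.4029, -0.6604)
step 4: θ'=-1.9104 (R=1.0000) → pose (0.4874, -3.2800, -1.9104)
step 5: θ'=-1.9104 (straight) → pose (-0.0123, -4.6943, -1.9104)
step 6: θ'=-2.2854 (R=-3.0000) → pose (-0.5749, -5.6609, -2.2854)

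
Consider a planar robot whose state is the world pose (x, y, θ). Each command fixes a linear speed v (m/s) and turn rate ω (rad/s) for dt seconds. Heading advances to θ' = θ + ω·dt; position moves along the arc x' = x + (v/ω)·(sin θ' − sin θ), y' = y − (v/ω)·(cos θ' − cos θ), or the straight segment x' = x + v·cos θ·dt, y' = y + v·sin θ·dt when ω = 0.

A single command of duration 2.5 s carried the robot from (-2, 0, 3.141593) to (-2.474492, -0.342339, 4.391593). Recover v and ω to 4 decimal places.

Δθ = 4.391593 − 3.141593 = 1.250000
ω = Δθ/dt = 1.250000/2.5 = 0.5000
R = Δx/(sin θ' − sin θ) = 0.5000
v = R·ω = 0.5000·0.5000 = 0.2500

v = 0.2500, ω = 0.5000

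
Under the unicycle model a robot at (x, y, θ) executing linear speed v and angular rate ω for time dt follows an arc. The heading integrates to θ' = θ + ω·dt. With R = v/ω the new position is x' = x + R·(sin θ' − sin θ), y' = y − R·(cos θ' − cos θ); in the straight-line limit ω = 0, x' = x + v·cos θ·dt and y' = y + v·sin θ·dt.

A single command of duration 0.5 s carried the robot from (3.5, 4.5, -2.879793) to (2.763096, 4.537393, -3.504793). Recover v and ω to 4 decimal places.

v = 1.5000, ω = -1.2500

Δθ = -3.504793 − -2.879793 = -0.625000
ω = Δθ/dt = -0.625000/0.5 = -1.2500
R = Δx/(sin θ' − sin θ) = -1.2000
v = R·ω = -1.2000·-1.2500 = 1.5000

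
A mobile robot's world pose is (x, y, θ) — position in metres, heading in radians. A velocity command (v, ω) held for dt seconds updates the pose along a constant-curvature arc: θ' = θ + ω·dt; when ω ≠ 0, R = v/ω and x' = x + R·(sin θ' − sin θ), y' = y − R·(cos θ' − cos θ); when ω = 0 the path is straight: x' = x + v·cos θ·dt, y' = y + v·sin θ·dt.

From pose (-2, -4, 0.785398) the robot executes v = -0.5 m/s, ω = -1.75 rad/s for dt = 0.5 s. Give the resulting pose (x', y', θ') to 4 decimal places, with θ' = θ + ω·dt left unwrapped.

(-2.2276, -4.0825, -0.0896)

θ' = 0.7854 + -1.75·0.5 = -0.0896
R = v/ω = -0.5/-1.75 = 0.2857
x' = -2 + 0.2857·(sin -0.0896 − sin 0.7854) = -2.2276
y' = -4 − 0.2857·(cos -0.0896 − cos 0.7854) = -4.0825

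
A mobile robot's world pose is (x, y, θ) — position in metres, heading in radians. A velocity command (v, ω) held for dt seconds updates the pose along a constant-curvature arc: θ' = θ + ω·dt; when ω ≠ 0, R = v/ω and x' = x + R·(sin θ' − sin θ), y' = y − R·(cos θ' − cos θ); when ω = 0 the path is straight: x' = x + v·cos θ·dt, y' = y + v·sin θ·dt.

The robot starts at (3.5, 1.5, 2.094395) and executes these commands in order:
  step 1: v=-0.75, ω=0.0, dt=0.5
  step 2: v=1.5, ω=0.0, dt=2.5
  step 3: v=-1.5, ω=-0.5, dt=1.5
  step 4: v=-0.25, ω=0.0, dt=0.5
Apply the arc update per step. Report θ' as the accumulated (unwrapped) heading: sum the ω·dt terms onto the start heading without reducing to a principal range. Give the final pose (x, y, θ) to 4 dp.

(2.1098, 2.1276, 1.3444)

step 1: θ'=2.0944 (straight) → pose (3.6875, 1.1752, 2.0944)
step 2: θ'=2.0944 (straight) → pose (1.8125, 4.4228, 2.0944)
step 3: θ'=1.3444 (R=3.0000) → pose (2.1379, 2.2494, 1.3444)
step 4: θ'=1.3444 (straight) → pose (2.1098, 2.1276, 1.3444)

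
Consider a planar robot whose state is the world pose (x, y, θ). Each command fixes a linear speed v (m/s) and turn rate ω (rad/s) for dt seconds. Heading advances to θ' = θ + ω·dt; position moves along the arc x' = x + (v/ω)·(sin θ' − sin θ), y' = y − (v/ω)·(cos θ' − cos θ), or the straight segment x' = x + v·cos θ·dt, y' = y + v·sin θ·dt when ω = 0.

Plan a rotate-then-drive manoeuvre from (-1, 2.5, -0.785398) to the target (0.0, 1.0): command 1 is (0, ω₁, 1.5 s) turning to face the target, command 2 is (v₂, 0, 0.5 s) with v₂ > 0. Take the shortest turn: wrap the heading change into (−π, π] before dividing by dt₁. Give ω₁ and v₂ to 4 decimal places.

ω₁ = -0.1316, v₂ = 3.6056

heading to target = atan2(1−2.5, 0−-1) = -0.9828
Δθ = wrap(-0.9828 − -0.7854) = -0.1974; ω₁ = Δθ/dt₁ = -0.1316
distance = √((0−-1)² + (1−2.5)²) = 1.8028; v₂ = distance/dt₂ = 3.6056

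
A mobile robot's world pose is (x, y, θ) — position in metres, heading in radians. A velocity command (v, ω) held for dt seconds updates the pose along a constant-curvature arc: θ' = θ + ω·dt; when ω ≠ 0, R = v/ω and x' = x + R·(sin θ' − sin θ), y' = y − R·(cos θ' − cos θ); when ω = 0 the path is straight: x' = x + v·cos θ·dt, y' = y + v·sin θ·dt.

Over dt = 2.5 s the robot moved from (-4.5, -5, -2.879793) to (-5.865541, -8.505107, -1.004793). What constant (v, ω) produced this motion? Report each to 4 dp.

v = 1.7500, ω = 0.7500

Δθ = -1.004793 − -2.879793 = 1.875000
ω = Δθ/dt = 1.875000/2.5 = 0.7500
R = −Δy/(cos θ' − cos θ) = 2.3333
v = R·ω = 2.3333·0.7500 = 1.7500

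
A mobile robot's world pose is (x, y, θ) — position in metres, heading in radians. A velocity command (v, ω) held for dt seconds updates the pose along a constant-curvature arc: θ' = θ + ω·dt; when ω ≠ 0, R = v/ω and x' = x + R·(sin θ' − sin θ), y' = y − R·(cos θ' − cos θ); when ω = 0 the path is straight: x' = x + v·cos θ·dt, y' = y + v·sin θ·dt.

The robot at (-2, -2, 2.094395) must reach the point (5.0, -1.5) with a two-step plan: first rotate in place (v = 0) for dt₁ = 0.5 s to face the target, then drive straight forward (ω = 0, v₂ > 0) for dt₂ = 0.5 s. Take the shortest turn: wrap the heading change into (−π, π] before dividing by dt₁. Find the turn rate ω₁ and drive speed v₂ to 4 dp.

ω₁ = -4.0462, v₂ = 14.0357

heading to target = atan2(-1.5−-2, 5−-2) = 0.0713
Δθ = wrap(0.0713 − 2.0944) = -2.0231; ω₁ = Δθ/dt₁ = -4.0462
distance = √((5−-2)² + (-1.5−-2)²) = 7.0178; v₂ = distance/dt₂ = 14.0357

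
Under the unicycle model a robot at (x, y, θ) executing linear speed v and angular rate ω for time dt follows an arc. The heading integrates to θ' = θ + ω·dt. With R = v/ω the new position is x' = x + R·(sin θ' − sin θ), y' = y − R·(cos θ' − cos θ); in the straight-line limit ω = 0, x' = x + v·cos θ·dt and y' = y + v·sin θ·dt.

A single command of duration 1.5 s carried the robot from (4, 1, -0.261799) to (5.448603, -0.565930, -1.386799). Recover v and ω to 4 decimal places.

Δθ = -1.386799 − -0.261799 = -1.125000
ω = Δθ/dt = -1.125000/1.5 = -0.7500
R = −Δy/(cos θ' − cos θ) = -2.0000
v = R·ω = -2.0000·-0.7500 = 1.5000

v = 1.5000, ω = -0.7500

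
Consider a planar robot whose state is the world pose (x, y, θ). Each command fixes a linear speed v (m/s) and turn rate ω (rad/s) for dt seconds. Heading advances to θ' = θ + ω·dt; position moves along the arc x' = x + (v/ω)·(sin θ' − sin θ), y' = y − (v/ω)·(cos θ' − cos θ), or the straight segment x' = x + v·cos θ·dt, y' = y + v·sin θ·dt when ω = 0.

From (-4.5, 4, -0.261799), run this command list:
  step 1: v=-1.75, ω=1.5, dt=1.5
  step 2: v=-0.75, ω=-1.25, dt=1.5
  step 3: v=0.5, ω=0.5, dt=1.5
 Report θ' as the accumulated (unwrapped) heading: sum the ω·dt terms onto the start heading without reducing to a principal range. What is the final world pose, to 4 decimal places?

(-5.7022, 1.9043, 0.8632)

step 1: θ'=1.9882 (R=-1.1667) → pose (-5.8685, 2.4001, 1.9882)
step 2: θ'=0.1132 (R=0.6000) → pose (-6.3492, 1.5607, 0.1132)
step 3: θ'=0.8632 (R=1.0000) → pose (-5.7022, 1.9043, 0.8632)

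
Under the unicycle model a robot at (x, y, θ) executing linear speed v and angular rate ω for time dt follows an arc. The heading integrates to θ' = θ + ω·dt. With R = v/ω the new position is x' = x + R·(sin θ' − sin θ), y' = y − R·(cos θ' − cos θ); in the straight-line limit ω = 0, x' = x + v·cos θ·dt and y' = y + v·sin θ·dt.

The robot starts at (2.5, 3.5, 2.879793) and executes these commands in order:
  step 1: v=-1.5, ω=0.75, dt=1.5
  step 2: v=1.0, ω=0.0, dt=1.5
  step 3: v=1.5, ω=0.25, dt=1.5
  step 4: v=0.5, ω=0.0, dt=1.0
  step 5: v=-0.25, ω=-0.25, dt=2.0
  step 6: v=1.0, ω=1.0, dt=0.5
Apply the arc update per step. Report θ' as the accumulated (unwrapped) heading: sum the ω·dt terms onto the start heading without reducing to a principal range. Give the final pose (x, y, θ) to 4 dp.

step 1: θ'=4.0048 (R=-2.0000) → pose (4.5375, 4.1318, 4.0048)
step 2: θ'=4.0048 (straight) → pose (3.5625, 2.9919, 4.0048)
step 3: θ'=4.3798 (R=6.0000) → pose (2.4509, 1.0509, 4.3798)
step 4: θ'=4.3798 (straight) → pose (2.2876, 0.5783, 4.3798)
step 5: θ'=3.8798 (R=1.0000) → pose (2.5598, 0.9915, 3.8798)
step 6: θ'=4.3798 (R=1.0000) → pose (2.2876, 0.5783, 4.3798)

(2.2876, 0.5783, 4.3798)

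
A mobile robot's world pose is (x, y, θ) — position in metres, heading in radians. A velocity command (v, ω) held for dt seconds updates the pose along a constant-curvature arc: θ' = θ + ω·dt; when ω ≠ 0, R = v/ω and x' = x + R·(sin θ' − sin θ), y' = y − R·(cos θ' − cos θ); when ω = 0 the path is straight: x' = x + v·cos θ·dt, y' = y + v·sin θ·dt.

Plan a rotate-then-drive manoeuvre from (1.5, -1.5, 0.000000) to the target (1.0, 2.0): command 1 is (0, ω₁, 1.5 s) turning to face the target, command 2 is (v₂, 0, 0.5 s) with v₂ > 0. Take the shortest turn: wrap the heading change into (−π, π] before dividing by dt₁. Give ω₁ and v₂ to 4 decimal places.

heading to target = atan2(2−-1.5, 1−1.5) = 1.7127
Δθ = wrap(1.7127 − 0.0000) = 1.7127; ω₁ = Δθ/dt₁ = 1.1418
distance = √((1−1.5)² + (2−-1.5)²) = 3.5355; v₂ = distance/dt₂ = 7.0711

ω₁ = 1.1418, v₂ = 7.0711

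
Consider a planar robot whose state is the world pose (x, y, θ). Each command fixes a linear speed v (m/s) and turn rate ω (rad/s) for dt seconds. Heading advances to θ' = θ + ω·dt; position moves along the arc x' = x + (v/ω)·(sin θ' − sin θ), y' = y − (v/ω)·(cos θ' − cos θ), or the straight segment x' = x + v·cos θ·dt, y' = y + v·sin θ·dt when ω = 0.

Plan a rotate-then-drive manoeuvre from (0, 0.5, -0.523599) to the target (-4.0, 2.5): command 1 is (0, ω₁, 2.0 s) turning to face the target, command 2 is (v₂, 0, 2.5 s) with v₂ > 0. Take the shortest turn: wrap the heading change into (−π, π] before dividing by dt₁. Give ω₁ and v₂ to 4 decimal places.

heading to target = atan2(2.5−0.5, -4−0) = 2.6779
Δθ = wrap(2.6779 − -0.5236) = -3.0816; ω₁ = Δθ/dt₁ = -1.5408
distance = √((-4−0)² + (2.5−0.5)²) = 4.4721; v₂ = distance/dt₂ = 1.7889

ω₁ = -1.5408, v₂ = 1.7889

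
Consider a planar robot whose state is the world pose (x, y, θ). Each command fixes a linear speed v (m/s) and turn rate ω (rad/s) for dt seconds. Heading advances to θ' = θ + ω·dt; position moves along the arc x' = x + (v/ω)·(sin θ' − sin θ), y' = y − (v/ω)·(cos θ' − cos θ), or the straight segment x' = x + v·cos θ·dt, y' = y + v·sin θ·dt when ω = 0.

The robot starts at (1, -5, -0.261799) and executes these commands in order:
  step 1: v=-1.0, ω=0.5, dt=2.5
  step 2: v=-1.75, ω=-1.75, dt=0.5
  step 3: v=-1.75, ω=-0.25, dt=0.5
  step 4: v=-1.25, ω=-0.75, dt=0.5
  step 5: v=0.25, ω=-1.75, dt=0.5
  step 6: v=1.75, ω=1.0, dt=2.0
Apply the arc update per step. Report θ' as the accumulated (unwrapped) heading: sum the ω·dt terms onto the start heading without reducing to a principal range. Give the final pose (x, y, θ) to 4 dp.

(-0.4651, -7.0473, 0.7382)

step 1: θ'=0.9882 (R=-2.0000) → pose (-1.1877, -5.8315, 0.9882)
step 2: θ'=0.1132 (R=1.0000) → pose (-1.9098, -6.2749, 0.1132)
step 3: θ'=-0.0118 (R=7.0000) → pose (-2.7831, -6.3192, -0.0118)
step 4: θ'=-0.3868 (R=1.6667) → pose (-3.3921, -6.1962, -0.3868)
step 5: θ'=-1.2618 (R=-0.1429) → pose (-3.3099, -6.2850, -1.2618)
step 6: θ'=0.7382 (R=1.7500) → pose (-0.4651, -7.0473, 0.7382)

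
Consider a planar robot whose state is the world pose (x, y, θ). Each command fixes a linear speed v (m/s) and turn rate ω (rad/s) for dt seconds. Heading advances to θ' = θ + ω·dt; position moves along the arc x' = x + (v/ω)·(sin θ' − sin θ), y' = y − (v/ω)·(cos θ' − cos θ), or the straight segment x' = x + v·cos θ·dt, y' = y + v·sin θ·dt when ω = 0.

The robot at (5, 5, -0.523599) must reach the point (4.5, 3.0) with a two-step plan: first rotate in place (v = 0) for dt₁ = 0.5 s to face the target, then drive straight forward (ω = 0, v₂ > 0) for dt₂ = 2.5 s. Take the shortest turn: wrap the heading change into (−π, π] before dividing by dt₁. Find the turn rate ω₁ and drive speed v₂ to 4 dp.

ω₁ = -2.5844, v₂ = 0.8246

heading to target = atan2(3−5, 4.5−5) = -1.8158
Δθ = wrap(-1.8158 − -0.5236) = -1.2922; ω₁ = Δθ/dt₁ = -2.5844
distance = √((4.5−5)² + (3−5)²) = 2.0616; v₂ = distance/dt₂ = 0.8246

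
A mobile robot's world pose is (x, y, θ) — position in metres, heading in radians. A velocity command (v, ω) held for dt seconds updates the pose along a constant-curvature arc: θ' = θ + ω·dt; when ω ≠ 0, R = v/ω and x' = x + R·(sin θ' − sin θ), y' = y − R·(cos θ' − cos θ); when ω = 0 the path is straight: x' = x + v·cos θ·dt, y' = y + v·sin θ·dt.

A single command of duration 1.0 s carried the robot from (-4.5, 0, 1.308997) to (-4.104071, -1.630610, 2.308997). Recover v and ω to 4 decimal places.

Δθ = 2.308997 − 1.308997 = 1.000000
ω = Δθ/dt = 1.000000/1.0 = 1.0000
R = −Δy/(cos θ' − cos θ) = -1.7500
v = R·ω = -1.7500·1.0000 = -1.7500

v = -1.7500, ω = 1.0000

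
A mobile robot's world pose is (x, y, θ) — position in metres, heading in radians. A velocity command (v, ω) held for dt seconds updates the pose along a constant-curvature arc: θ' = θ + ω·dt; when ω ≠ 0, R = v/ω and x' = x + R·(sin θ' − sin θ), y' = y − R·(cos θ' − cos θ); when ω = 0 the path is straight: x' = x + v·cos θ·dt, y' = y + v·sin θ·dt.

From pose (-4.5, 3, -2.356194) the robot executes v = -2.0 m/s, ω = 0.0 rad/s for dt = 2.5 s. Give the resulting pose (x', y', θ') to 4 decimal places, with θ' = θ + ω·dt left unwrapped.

θ' = -2.3562 + 0.0·2.5 = -2.3562
ω = 0 → straight: x' = -4.5 + -2.0·cos(-2.3562)·2.5 = -0.9645
y' = 3 + -2.0·sin(-2.3562)·2.5 = 6.5355

(-0.9645, 6.5355, -2.3562)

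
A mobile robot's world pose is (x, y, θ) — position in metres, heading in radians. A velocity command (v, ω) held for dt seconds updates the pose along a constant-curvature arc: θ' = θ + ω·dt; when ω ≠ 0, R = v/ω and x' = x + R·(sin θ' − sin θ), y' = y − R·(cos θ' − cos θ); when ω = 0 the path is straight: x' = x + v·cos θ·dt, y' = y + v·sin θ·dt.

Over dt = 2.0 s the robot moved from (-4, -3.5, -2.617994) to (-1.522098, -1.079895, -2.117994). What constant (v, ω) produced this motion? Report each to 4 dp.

v = -1.7500, ω = 0.2500

Δθ = -2.117994 − -2.617994 = 0.500000
ω = Δθ/dt = 0.500000/2.0 = 0.2500
R = Δx/(sin θ' − sin θ) = -7.0000
v = R·ω = -7.0000·0.2500 = -1.7500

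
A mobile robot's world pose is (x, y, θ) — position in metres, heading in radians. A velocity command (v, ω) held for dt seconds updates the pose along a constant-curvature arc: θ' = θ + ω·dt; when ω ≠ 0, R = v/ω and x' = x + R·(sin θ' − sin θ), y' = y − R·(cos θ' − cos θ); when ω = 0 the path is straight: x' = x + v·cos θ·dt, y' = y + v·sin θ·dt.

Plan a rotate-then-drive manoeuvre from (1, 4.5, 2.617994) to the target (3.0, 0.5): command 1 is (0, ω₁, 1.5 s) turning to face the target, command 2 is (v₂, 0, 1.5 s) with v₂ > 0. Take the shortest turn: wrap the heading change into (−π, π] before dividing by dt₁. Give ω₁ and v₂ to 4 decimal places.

ω₁ = 1.7054, v₂ = 2.9814

heading to target = atan2(0.5−4.5, 3−1) = -1.1071
Δθ = wrap(-1.1071 − 2.6180) = 2.5580; ω₁ = Δθ/dt₁ = 1.7054
distance = √((3−1)² + (0.5−4.5)²) = 4.4721; v₂ = distance/dt₂ = 2.9814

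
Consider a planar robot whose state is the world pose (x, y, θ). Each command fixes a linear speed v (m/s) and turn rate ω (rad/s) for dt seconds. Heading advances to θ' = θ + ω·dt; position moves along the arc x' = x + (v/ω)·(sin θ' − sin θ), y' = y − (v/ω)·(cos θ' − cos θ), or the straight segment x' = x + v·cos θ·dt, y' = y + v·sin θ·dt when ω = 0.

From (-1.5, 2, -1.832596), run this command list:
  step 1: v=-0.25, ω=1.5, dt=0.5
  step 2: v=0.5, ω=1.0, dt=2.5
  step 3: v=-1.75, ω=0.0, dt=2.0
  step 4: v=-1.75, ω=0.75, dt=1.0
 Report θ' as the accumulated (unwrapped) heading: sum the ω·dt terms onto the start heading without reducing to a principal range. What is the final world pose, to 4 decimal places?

step 1: θ'=-1.0826 (R=-0.1667) → pose (-1.5138, 2.1213, -1.0826)
step 2: θ'=1.4174 (R=0.5000) → pose (-0.5781, 2.2794, 1.4174)
step 3: θ'=1.4174 (straight) → pose (-1.1128, -1.1795, 1.4174)
step 4: θ'=2.1674 (R=-2.3333) → pose (-0.7371, -2.8469, 2.1674)

(-0.7371, -2.8469, 2.1674)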